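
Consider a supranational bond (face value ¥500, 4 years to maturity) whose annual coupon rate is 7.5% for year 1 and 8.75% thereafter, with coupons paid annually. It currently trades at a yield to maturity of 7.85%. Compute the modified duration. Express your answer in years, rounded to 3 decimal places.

3.318 years

Periodic yield y = 0.0785. First find Macaulay duration:
  t   CF        PV=CF/(1+0.0785)^t    t·PV
  1        37.50        34.7705        34.7705
  2        43.75        37.6130        75.2260
  3        43.75        34.8753       104.6258
  4       543.75       401.9006     1,607.6025
  Σ                    509.1594     1,822.2248
P = 509.1594; Macaulay duration = 1,822.2248 / 509.1594 = 3.57889 years.
Modified duration = D_Mac / (1 + y) = 3.57889 / 1.0785 = 3.31839 years.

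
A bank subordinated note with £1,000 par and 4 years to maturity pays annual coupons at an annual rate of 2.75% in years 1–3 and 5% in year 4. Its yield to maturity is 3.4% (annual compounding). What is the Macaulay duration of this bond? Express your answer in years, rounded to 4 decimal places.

Periodic yield y = 0.034. Discount each cash flow and weight by its year:
  t   CF        PV=CF/(1+0.034)^t    t·PV
  1        27.50        26.5957        26.5957
  2        27.50        25.7212        51.4424
  3        27.50        24.8755        74.6264
  4     1,050.00       918.5592     3,674.2367
  Σ                    995.7516     3,826.9013
Price P = Σ PV = 995.7516.
Macaulay duration = Σ(t·PV) / P = 3,826.9013 / 995.7516 = 3.84323 years.

3.8432 years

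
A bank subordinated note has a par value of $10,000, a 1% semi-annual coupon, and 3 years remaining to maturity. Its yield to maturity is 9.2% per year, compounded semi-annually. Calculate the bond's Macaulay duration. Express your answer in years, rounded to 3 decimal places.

2.957 years

Periodic yield y = 0.046. Discount each cash flow and weight by its period:
  t   CF        PV=CF/(1+0.046)^t    t·PV
  1        50.00        47.8011        47.8011
  2        50.00        45.6990        91.3980
  3        50.00        43.6893       131.0679
  4        50.00        41.7680       167.0718
  5        50.00        39.9311       199.6556
  6    10,050.00     7,673.1900    46,039.1403
  Σ                  7,892.0786    46,676.1347
Price P = Σ PV = 7,892.0786.
Macaulay duration = Σ(t·PV) / P = 46,676.1347 / 7,892.0786 = 5.91430 half-year periods.
In years: 5.91430 / 2 = 2.95715 years.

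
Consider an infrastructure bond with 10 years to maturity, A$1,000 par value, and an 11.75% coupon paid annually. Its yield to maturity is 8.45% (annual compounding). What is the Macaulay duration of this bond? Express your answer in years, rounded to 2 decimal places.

6.72 years

Periodic yield y = 0.0845. Discount each cash flow and weight by its year:
  t   CF        PV=CF/(1+0.0845)^t    t·PV
  1       117.50       108.3449       108.3449
  2       117.50        99.9031       199.8061
  3       117.50        92.1190       276.3570
  4       117.50        84.9414       339.7658
  5       117.50        78.3231       391.6157
  6       117.50        72.2205       433.3230
  7       117.50        66.5934       466.1536
  8       117.50        61.4047       491.2374
  9       117.50        56.6203       509.5823
  10    1,117.50       496.5374     4,965.3740
  Σ                  1,217.0077     8,181.5598
Price P = Σ PV = 1,217.0077.
Macaulay duration = Σ(t·PV) / P = 8,181.5598 / 1,217.0077 = 6.72269 years.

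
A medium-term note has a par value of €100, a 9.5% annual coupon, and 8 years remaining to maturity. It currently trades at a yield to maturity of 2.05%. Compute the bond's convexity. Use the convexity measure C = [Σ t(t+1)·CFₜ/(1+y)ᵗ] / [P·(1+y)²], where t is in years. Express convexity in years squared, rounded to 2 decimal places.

50.55

With y = 0.0205:
  t   CF        PV=CF/(1+0.0205)^t    t·PV        t(t+1)·PV
  1         9.50         9.3092         9.3092          18.6183
  2         9.50         9.1222        18.2443          54.7329
  3         9.50         8.9389        26.8167         107.2669
  4         9.50         8.7593        35.0374         175.1869
  5         9.50         8.5834        42.9169         257.5015
  6         9.50         8.4110        50.4658         353.2603
  7         9.50         8.2420        57.6940         461.5519
  8       109.50        93.0915       744.7320       6,702.5883
  Σ                    154.4574       985.2163       8,130.7071
P = 154.4574.
Convexity = Σ t(t+1)·PV / [P·(1+y)²] = 8,130.7071 / (154.4574 × 1.041420) = 50.54678.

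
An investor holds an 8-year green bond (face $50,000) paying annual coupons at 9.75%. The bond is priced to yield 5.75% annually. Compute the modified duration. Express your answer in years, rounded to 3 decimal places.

5.812 years

Periodic yield y = 0.0575. First find Macaulay duration:
  t   CF        PV=CF/(1+0.0575)^t    t·PV
  1     4,875.00     4,609.9291     4,609.9291
  2     4,875.00     4,359.2710     8,718.5420
  3     4,875.00     4,122.2421    12,366.7262
  4     4,875.00     3,898.1013    15,592.4050
  5     4,875.00     3,686.1478    18,430.7388
  6     4,875.00     3,485.7189    20,914.3135
  7     4,875.00     3,296.1881    23,073.3167
  8    54,875.00    35,085.8114   280,686.4914
  Σ                 62,543.4096   384,392.4628
P = 62,543.4096; Macaulay duration = 384,392.4628 / 62,543.4096 = 6.14601 years.
Modified duration = D_Mac / (1 + y) = 6.14601 / 1.0575 = 5.81183 years.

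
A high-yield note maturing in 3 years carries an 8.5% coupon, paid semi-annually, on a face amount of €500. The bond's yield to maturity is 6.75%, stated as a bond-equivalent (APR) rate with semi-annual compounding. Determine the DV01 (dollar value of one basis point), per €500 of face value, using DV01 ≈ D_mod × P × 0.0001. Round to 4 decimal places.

Periodic yield y = 0.03375.
  t   CF        PV=CF/(1+0.03375)^t    t·PV
  1        21.25        20.5562        20.5562
  2        21.25        19.8851        39.7702
  3        21.25        19.2359        57.7077
  4        21.25        18.6079        74.4315
  5        21.25        18.0004        90.0018
  6       521.25       427.1230     2,562.7378
  Σ                    523.4084     2,845.2053
P = 523.4084; D_Mac = 5.43592 half-year periods = 2.71796 yrs; D_mod = 2.62922 yrs.
DV01 ≈ 2.62922 × 523.4084 × 0.0001 = 0.137616.

€0.1376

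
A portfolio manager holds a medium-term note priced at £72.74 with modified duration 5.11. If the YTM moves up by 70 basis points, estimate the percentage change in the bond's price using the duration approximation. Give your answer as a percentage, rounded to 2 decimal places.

-3.58%

Duration approximation: ΔP/P ≈ -D_mod · Δy = -5.11 × (+0.007) = -0.035770.
As a percentage: -3.5770%.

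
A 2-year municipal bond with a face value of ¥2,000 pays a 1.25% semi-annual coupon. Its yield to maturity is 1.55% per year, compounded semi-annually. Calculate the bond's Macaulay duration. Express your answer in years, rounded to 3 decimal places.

1.981 years

Periodic yield y = 0.00775. Discount each cash flow and weight by its period:
  t   CF        PV=CF/(1+0.00775)^t    t·PV
  1        12.50        12.4039        12.4039
  2        12.50        12.3085        24.6170
  3        12.50        12.2138        36.6415
  4     2,012.50     1,951.3028     7,805.2111
  Σ                  1,988.2289     7,878.8734
Price P = Σ PV = 1,988.2289.
Macaulay duration = Σ(t·PV) / P = 7,878.8734 / 1,988.2289 = 3.96276 half-year periods.
In years: 3.96276 / 2 = 1.98138 years.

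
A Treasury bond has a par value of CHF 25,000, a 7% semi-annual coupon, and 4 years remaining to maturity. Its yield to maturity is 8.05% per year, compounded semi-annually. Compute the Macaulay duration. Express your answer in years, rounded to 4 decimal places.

Periodic yield y = 0.04025. Discount each cash flow and weight by its period:
  t   CF        PV=CF/(1+0.04025)^t    t·PV
  1       875.00       841.1440       841.1440
  2       875.00       808.5979     1,617.1958
  3       875.00       777.3111     2,331.9334
  4       875.00       747.2349     2,988.9397
  5       875.00       718.3224     3,591.6122
  6       875.00       690.5287     4,143.1719
  7       875.00       663.8103     4,646.6720
  8    25,875.00    18,870.2895   150,962.3159
  Σ                 24,117.2388   171,122.9848
Price P = Σ PV = 24,117.2388.
Macaulay duration = Σ(t·PV) / P = 171,122.9848 / 24,117.2388 = 7.09546 half-year periods.
In years: 7.09546 / 2 = 3.54773 years.

3.5477 years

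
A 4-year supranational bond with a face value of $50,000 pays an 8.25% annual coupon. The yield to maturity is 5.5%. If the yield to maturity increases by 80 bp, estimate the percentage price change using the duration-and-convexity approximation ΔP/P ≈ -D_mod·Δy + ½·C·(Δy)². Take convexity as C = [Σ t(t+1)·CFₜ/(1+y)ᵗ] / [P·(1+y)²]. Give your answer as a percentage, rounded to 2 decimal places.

-2.67%

With y = 0.055:
  t   CF        PV=CF/(1+0.055)^t    t·PV        t(t+1)·PV
  1     4,125.00     3,909.9526     3,909.9526       7,819.9052
  2     4,125.00     3,706.1162     7,412.2324      22,236.6973
  3     4,125.00     3,512.9064    10,538.7191      42,154.8764
  4    54,125.00    43,690.6062   174,762.4249     873,812.1246
  Σ                 54,819.5814   196,623.3291     946,023.6035
P = 54,819.5814; D_Mac = 3.58674 yrs; D_mod = 3.39975 yrs; C = 15.50463.
Duration effect: -3.39975 × (+0.008) = -0.027198
Convexity effect: 0.5 × 15.50463 × (0.008)² = +0.0004961
ΔP/P ≈ -0.027198 + 0.0004961 = -0.026702 = -2.6702%.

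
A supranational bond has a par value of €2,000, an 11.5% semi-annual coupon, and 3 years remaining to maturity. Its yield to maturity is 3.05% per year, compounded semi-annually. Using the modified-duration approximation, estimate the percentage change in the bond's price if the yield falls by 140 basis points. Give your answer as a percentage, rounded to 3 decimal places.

+3.674%

Periodic yield y = 0.01525. Modified duration first:
  t   CF        PV=CF/(1+0.01525)^t    t·PV
  1       115.00       113.2726       113.2726
  2       115.00       111.5711       223.1423
  3       115.00       109.8952       329.6857
  4       115.00       108.2445       432.9780
  5       115.00       106.6186       533.0928
  6     2,115.00     1,931.4007    11,588.4042
  Σ                  2,481.0027    13,220.5756
P = 2,481.0027; D_Mac = 5.32872 half-year periods = 2.66436 yrs; D_mod = 2.66436/(1+0.01525) = 2.62434 yrs.
ΔP/P ≈ -D_mod · Δy = -2.62434 × (-0.014) = +0.036741 = +3.6741%.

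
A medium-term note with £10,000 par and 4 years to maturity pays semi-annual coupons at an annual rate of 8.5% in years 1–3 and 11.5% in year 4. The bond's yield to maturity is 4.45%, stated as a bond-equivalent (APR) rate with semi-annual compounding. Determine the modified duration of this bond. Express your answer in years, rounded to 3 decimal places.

3.442 years

Periodic yield y = 0.02225. First find Macaulay duration:
  t   CF        PV=CF/(1+0.02225)^t    t·PV
  1       425.00       415.7496       415.7496
  2       425.00       406.7005       813.4010
  3       425.00       397.8484     1,193.5451
  4       425.00       389.1889     1,556.7556
  5       425.00       380.7179     1,903.5897
  6       425.00       372.4313     2,234.5880
  7       575.00       492.9104     3,450.3730
  8    10,575.00     8,867.9538    70,943.6305
  Σ                 11,723.5008    82,511.6324
P = 11,723.5008; Macaulay duration = 82,511.6324 / 11,723.5008 = 7.03814 half-year periods = 3.51907 years.
Modified duration = D_Mac / (1 + y) = 3.51907 / 1.02225 = 3.44247 years.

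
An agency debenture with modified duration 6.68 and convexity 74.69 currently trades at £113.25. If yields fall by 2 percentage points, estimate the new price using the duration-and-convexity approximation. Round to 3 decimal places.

Duration effect: -D_mod·Δy = -6.68 × (-0.02) = +0.133600
Convexity effect: ½·C·(Δy)² = 0.5 × 74.69 × (-0.02)² = +0.0149380
ΔP/P ≈ +0.133600 + 0.0149380 = +0.148538
New price ≈ 113.25 × (1 + 0.148538) = 130.0719285.

£130.072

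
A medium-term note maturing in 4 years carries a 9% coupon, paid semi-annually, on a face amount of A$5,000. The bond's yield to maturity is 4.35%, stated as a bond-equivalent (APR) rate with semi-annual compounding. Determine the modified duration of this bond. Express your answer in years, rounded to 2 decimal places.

Periodic yield y = 0.02175. First find Macaulay duration:
  t   CF        PV=CF/(1+0.02175)^t    t·PV
  1       225.00       220.2104       220.2104
  2       225.00       215.5228       431.0456
  3       225.00       210.9350       632.8049
  4       225.00       206.4448       825.7792
  5       225.00       202.0502     1,010.2510
  6       225.00       197.7492     1,186.4949
  7       225.00       193.5397     1,354.7777
  8     5,225.00     4,398.7484    35,189.9873
  Σ                  5,845.2004    40,851.3511
P = 5,845.2004; Macaulay duration = 40,851.3511 / 5,845.2004 = 6.98887 half-year periods = 3.49444 years.
Modified duration = D_Mac / (1 + y) = 3.49444 / 1.02175 = 3.42005 years.

3.42 years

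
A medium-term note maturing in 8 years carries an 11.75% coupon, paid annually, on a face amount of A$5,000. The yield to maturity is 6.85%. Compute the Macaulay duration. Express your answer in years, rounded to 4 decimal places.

5.9028 years

Periodic yield y = 0.0685. Discount each cash flow and weight by its year:
  t   CF        PV=CF/(1+0.0685)^t    t·PV
  1       587.50       549.8362       549.8362
  2       587.50       514.5870     1,029.1740
  3       587.50       481.5976     1,444.7927
  4       587.50       450.7230     1,802.8922
  5       587.50       421.8278     2,109.1392
  6       587.50       394.7851     2,368.7104
  7       587.50       369.4760     2,586.3317
  8     5,587.50     3,288.6778    26,309.4222
  Σ                  6,471.5105    38,200.2987
Price P = Σ PV = 6,471.5105.
Macaulay duration = Σ(t·PV) / P = 38,200.2987 / 6,471.5105 = 5.90284 years.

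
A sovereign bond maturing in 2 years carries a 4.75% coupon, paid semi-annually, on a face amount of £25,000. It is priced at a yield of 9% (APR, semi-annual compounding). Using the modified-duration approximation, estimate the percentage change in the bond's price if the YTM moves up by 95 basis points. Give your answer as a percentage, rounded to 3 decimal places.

-1.753%

Periodic yield y = 0.045. Modified duration first:
  t   CF        PV=CF/(1+0.045)^t    t·PV
  1       593.75       568.1818       568.1818
  2       593.75       543.7147     1,087.4293
  3       593.75       520.3011     1,560.9033
  4    25,593.75    21,461.9294    85,847.7176
  Σ                 23,094.1270    89,064.2320
P = 23,094.1270; D_Mac = 3.85657 half-year periods = 1.92829 yrs; D_mod = 1.92829/(1+0.045) = 1.84525 yrs.
ΔP/P ≈ -D_mod · Δy = -1.84525 × (+0.0095) = -0.017530 = -1.7530%.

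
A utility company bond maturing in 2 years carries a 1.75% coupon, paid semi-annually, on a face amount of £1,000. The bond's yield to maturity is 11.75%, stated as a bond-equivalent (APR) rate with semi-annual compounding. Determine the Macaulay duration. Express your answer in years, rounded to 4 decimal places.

Periodic yield y = 0.05875. Discount each cash flow and weight by its period:
  t   CF        PV=CF/(1+0.05875)^t    t·PV
  1         8.75         8.2645         8.2645
  2         8.75         7.8059        15.6117
  3         8.75         7.3727        22.1182
  4     1,008.75       802.8046     3,211.2184
  Σ                    826.2477     3,257.2128
Price P = Σ PV = 826.2477.
Macaulay duration = Σ(t·PV) / P = 3,257.2128 / 826.2477 = 3.94217 half-year periods.
In years: 3.94217 / 2 = 1.97109 years.

1.9711 years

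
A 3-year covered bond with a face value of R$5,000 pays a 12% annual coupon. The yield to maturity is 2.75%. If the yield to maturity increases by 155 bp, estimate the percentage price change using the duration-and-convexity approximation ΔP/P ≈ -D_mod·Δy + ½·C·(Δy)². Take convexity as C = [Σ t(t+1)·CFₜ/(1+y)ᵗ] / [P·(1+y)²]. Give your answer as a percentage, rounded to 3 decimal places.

-3.991%

With y = 0.0275:
  t   CF        PV=CF/(1+0.0275)^t    t·PV        t(t+1)·PV
  1       600.00       583.9416       583.9416       1,167.8832
  2       600.00       568.3130     1,136.6260       3,409.8780
  3     5,600.00     5,162.2916    15,486.8749      61,947.4996
  Σ                  6,314.5462    17,207.4425      66,525.2608
P = 6,314.5462; D_Mac = 2.72505 yrs; D_mod = 2.65211 yrs; C = 9.97886.
Duration effect: -2.65211 × (+0.0155) = -0.041108
Convexity effect: 0.5 × 9.97886 × (0.0155)² = +0.0011987
ΔP/P ≈ -0.041108 + 0.0011987 = -0.039909 = -3.9909%.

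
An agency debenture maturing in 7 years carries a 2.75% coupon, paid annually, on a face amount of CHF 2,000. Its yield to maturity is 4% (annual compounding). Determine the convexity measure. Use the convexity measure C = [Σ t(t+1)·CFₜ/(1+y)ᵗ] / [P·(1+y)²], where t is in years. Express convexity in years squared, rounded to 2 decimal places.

46.26

With y = 0.04:
  t   CF        PV=CF/(1+0.04)^t    t·PV        t(t+1)·PV
  1        55.00        52.8846        52.8846         105.7692
  2        55.00        50.8506       101.7012         305.1036
  3        55.00        48.8948       146.6844         586.7376
  4        55.00        47.0142       188.0569         940.2846
  5        55.00        45.2060       226.0300       1,356.1797
  6        55.00        43.4673       260.8038       1,825.6266
  7     2,055.00     1,561.6311    10,931.4177      87,451.3419
  Σ                  1,849.9486    11,907.5786      92,571.0432
P = 1,849.9486.
Convexity = Σ t(t+1)·PV / [P·(1+y)²] = 92,571.0432 / (1,849.9486 × 1.081600) = 46.26460.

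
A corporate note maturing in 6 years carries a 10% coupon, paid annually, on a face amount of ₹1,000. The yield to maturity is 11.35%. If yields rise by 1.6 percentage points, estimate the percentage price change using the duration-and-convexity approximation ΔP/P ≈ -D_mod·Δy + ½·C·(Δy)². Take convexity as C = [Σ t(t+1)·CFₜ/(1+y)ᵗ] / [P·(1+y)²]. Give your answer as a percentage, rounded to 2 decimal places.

-6.51%

With y = 0.1135:
  t   CF        PV=CF/(1+0.1135)^t    t·PV        t(t+1)·PV
  1       100.00        89.8069        89.8069         179.6138
  2       100.00        80.6528       161.3056         483.9169
  3       100.00        72.4318       217.2954         869.1817
  4       100.00        65.0488       260.1951       1,300.9755
  5       100.00        58.4183       292.0915       1,752.5489
  6     1,100.00       577.1004     3,462.6023      24,238.2158
  Σ                    943.4590     4,483.2968      28,824.4526
P = 943.4590; D_Mac = 4.75198 yrs; D_mod = 4.26761 yrs; C = 24.64096.
Duration effect: -4.26761 × (+0.016) = -0.068282
Convexity effect: 0.5 × 24.64096 × (0.016)² = +0.0031540
ΔP/P ≈ -0.068282 + 0.0031540 = -0.065128 = -6.5128%.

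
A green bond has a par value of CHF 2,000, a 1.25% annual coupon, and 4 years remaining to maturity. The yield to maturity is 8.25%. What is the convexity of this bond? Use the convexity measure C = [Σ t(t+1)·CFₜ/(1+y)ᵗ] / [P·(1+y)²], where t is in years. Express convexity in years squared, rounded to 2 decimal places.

16.58

With y = 0.0825:
  t   CF        PV=CF/(1+0.0825)^t    t·PV        t(t+1)·PV
  1        25.00        23.0947        23.0947          46.1894
  2        25.00        21.3346        42.6692         128.0075
  3        25.00        19.7086        59.1259         236.5035
  4     2,025.00     1,474.7330     5,898.9321      29,494.6606
  Σ                  1,538.8709     6,023.8218      29,905.3610
P = 1,538.8709.
Convexity = Σ t(t+1)·PV / [P·(1+y)²] = 29,905.3610 / (1,538.8709 × 1.171806) = 16.58407.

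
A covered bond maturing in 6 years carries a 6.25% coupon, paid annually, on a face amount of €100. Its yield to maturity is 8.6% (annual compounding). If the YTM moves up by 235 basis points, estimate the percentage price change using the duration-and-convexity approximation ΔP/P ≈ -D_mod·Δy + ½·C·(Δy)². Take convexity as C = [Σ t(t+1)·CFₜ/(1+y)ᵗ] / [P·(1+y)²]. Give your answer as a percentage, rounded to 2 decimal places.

-10.30%

With y = 0.086:
  t   CF        PV=CF/(1+0.086)^t    t·PV        t(t+1)·PV
  1         6.25         5.7551         5.7551          11.5101
  2         6.25         5.2993        10.5986          31.7959
  3         6.25         4.8797        14.6390          58.5561
  4         6.25         4.4933        17.9730          89.8650
  5         6.25         4.1374        20.6872         124.1230
  6       106.25        64.7664       388.5986       2,720.1902
  Σ                     89.3312       458.2515       3,036.0403
P = 89.3312; D_Mac = 5.12980 yrs; D_mod = 4.72358 yrs; C = 28.81674.
Duration effect: -4.72358 × (+0.0235) = -0.111004
Convexity effect: 0.5 × 28.81674 × (0.0235)² = +0.0079570
ΔP/P ≈ -0.111004 + 0.0079570 = -0.103047 = -10.3047%.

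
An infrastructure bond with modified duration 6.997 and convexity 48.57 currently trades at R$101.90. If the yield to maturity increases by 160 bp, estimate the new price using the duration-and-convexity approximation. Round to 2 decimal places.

Duration effect: -D_mod·Δy = -6.997 × (+0.016) = -0.111952
Convexity effect: ½·C·(Δy)² = 0.5 × 48.57 × (0.016)² = +0.00621696
ΔP/P ≈ -0.111952 + 0.00621696 = -0.10573504
New price ≈ 101.90 × (1 - 0.10573504) = 91.125599424.

R$91.13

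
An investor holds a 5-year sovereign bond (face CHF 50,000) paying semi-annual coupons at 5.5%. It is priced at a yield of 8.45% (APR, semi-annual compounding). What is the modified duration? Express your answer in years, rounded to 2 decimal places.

4.22 years

Periodic yield y = 0.04225. First find Macaulay duration:
  t   CF        PV=CF/(1+0.04225)^t    t·PV
  1     1,375.00     1,319.2612     1,319.2612
  2     1,375.00     1,265.7819     2,531.5639
  3     1,375.00     1,214.4705     3,643.4116
  4     1,375.00     1,165.2392     4,660.9568
  5     1,375.00     1,118.0035     5,590.0177
  6     1,375.00     1,072.6827     6,436.0962
  7     1,375.00     1,029.1990     7,204.3933
  8     1,375.00       987.4781     7,899.8247
  9     1,375.00       947.4484     8,527.0355
  10   51,375.00    33,965.0921   339,650.9213
  Σ                 44,084.6568   387,463.4821
P = 44,084.6568; Macaulay duration = 387,463.4821 / 44,084.6568 = 8.78908 half-year periods = 4.39454 years.
Modified duration = D_Mac / (1 + y) = 4.39454 / 1.04225 = 4.21640 years.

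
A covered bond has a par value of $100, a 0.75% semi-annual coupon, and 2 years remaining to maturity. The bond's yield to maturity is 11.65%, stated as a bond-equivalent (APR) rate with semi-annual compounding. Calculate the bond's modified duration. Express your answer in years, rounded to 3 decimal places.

Periodic yield y = 0.05825. First find Macaulay duration:
  t   CF        PV=CF/(1+0.05825)^t    t·PV
  1        0.375         0.3544         0.3544
  2        0.375         0.3349         0.6697
  3        0.375         0.3164         0.9493
  4      100.375        80.0336       320.1345
  Σ                     81.0393       322.1078
P = 81.0393; Macaulay duration = 322.1078 / 81.0393 = 3.97471 half-year periods = 1.98736 years.
Modified duration = D_Mac / (1 + y) = 1.98736 / 1.05825 = 1.87797 years.

1.878 years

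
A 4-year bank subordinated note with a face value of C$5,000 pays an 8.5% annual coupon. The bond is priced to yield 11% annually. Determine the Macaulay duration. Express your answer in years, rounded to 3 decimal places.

Periodic yield y = 0.11. Discount each cash flow and weight by its year:
  t   CF        PV=CF/(1+0.11)^t    t·PV
  1       425.00       382.8829       382.8829
  2       425.00       344.9395       689.8791
  3       425.00       310.7563       932.2690
  4     5,425.00     3,573.6155    14,294.4621
  Σ                  4,612.1943    16,299.4931
Price P = Σ PV = 4,612.1943.
Macaulay duration = Σ(t·PV) / P = 16,299.4931 / 4,612.1943 = 3.53400 years.

3.534 years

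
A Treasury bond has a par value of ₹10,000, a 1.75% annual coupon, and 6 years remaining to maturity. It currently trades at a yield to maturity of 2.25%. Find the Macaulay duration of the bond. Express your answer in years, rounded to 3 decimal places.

Periodic yield y = 0.0225. Discount each cash flow and weight by its year:
  t   CF        PV=CF/(1+0.0225)^t    t·PV
  1       175.00       171.1491       171.1491
  2       175.00       167.3830       334.7661
  3       175.00       163.6998       491.0993
  4       175.00       160.0976       640.3903
  5       175.00       156.5747       782.8733
  6    10,175.00     8,903.3720    53,420.2318
  Σ                  9,722.2762    55,840.5100
Price P = Σ PV = 9,722.2762.
Macaulay duration = Σ(t·PV) / P = 55,840.5100 / 9,722.2762 = 5.74356 years.

5.744 years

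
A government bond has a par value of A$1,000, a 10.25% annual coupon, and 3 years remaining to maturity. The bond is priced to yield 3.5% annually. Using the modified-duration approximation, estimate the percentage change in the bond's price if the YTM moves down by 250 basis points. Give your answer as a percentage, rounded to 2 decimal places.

+6.65%

Periodic yield y = 0.035. Modified duration first:
  t   CF        PV=CF/(1+0.035)^t    t·PV
  1       102.50        99.0338        99.0338
  2       102.50        95.6848       191.3697
  3     1,102.50       994.3918     2,983.1755
  Σ                  1,189.1105     3,273.5790
P = 1,189.1105; D_Mac = 2.75296 yrs; D_mod = 2.75296/(1+0.035) = 2.65987 yrs.
ΔP/P ≈ -D_mod · Δy = -2.65987 × (-0.025) = +0.066497 = +6.6497%.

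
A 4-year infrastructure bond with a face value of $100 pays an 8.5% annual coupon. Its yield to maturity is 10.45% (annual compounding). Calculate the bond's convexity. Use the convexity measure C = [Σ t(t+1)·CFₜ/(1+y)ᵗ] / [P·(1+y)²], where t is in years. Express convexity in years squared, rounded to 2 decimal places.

With y = 0.1045:
  t   CF        PV=CF/(1+0.1045)^t    t·PV        t(t+1)·PV
  1         8.50         7.6958         7.6958          15.3916
  2         8.50         6.9677        13.9353          41.8060
  3         8.50         6.3084        18.9253          75.7012
  4       108.50        72.9066       291.6264       1,458.1320
  Σ                     93.8785       332.1828       1,591.0309
P = 93.8785.
Convexity = Σ t(t+1)·PV / [P·(1+y)²] = 1,591.0309 / (93.8785 × 1.219920) = 13.89252.

13.89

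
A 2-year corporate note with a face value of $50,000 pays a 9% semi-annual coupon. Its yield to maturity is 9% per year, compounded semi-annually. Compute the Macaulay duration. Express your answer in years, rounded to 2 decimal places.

1.87 years

Periodic yield y = 0.045. Discount each cash flow and weight by its period:
  t   CF        PV=CF/(1+0.045)^t    t·PV
  1     2,250.00     2,153.1100     2,153.1100
  2     2,250.00     2,060.3924     4,120.7848
  3     2,250.00     1,971.6674     5,915.0021
  4    52,250.00    43,814.8302   175,259.3208
  Σ                 50,000.0000   187,448.2177
Price P = Σ PV = 50,000.0000.
Macaulay duration = Σ(t·PV) / P = 187,448.2177 / 50,000.0000 = 3.74896 half-year periods.
In years: 3.74896 / 2 = 1.87448 years.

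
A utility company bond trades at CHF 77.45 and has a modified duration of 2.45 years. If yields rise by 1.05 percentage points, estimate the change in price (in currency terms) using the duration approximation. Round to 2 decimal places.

-CHF 1.99

Duration approximation: ΔP/P ≈ -D_mod · Δy = -2.45 × (+0.0105) = -0.025725.
ΔP ≈ 77.45 × (-0.025725) = -1.99240125.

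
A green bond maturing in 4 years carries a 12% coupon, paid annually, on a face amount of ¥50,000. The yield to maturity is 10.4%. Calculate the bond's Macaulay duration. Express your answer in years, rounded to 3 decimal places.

3.417 years

Periodic yield y = 0.104. Discount each cash flow and weight by its year:
  t   CF        PV=CF/(1+0.104)^t    t·PV
  1     6,000.00     5,434.7826     5,434.7826
  2     6,000.00     4,922.8103     9,845.6207
  3     6,000.00     4,459.0673    13,377.2020
  4    56,000.00    37,697.4291   150,789.7165
  Σ                 52,514.0894   179,447.3218
Price P = Σ PV = 52,514.0894.
Macaulay duration = Σ(t·PV) / P = 179,447.3218 / 52,514.0894 = 3.41713 years.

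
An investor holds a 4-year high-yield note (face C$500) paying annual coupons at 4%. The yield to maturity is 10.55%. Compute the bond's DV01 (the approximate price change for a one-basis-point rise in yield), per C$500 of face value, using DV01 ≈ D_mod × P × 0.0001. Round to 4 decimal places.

C$0.1346

Periodic yield y = 0.1055.
  t   CF        PV=CF/(1+0.1055)^t    t·PV
  1        20.00        18.0914        18.0914
  2        20.00        16.3649        32.7297
  3        20.00        14.8031        44.4094
  4       520.00       348.1516     1,392.6063
  Σ                    397.4109     1,487.8368
P = 397.4109; D_Mac = 3.74382 yrs; D_mod = 3.38654 yrs.
DV01 ≈ 3.38654 × 397.4109 × 0.0001 = 0.134585.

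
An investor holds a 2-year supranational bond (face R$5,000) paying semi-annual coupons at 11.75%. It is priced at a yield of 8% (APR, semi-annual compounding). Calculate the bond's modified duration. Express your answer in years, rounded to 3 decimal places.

1.774 years

Periodic yield y = 0.04. First find Macaulay duration:
  t   CF        PV=CF/(1+0.04)^t    t·PV
  1       293.75       282.4519       282.4519
  2       293.75       271.5884       543.1768
  3       293.75       261.1427       783.4280
  4     5,293.75     4,525.1197    18,100.4787
  Σ                  5,340.3027    19,709.5355
P = 5,340.3027; Macaulay duration = 19,709.5355 / 5,340.3027 = 3.69072 half-year periods = 1.84536 years.
Modified duration = D_Mac / (1 + y) = 1.84536 / 1.04 = 1.77438 years.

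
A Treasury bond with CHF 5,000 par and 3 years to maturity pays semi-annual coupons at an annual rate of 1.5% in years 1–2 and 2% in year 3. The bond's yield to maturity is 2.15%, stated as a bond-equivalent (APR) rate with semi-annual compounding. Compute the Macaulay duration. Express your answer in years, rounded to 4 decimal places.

2.9431 years

Periodic yield y = 0.01075. Discount each cash flow and weight by its period:
  t   CF        PV=CF/(1+0.01075)^t    t·PV
  1        37.50        37.1012        37.1012
  2        37.50        36.7066        73.4131
  3        37.50        36.3162       108.9485
  4        37.50        35.9299       143.7197
  5        50.00        47.3970       236.9852
  6     5,050.00     4,736.1874    28,417.1244
  Σ                  4,929.6383    29,017.2921
Price P = Σ PV = 4,929.6383.
Macaulay duration = Σ(t·PV) / P = 29,017.2921 / 4,929.6383 = 5.88629 half-year periods.
In years: 5.88629 / 2 = 2.94315 years.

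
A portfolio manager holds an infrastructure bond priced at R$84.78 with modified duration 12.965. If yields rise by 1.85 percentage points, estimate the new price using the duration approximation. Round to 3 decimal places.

Duration approximation: ΔP/P ≈ -D_mod · Δy = -12.965 × (+0.0185) = -0.2398525.
New price ≈ 84.78 × (1 - 0.2398525) = 64.44530505.

R$64.445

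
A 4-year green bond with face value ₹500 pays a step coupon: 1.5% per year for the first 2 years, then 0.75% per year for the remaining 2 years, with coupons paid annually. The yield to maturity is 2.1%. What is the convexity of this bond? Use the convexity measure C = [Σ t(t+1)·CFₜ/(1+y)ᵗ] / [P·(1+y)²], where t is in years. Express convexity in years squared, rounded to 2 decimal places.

With y = 0.021:
  t   CF        PV=CF/(1+0.021)^t    t·PV        t(t+1)·PV
  1         7.50         7.3457         7.3457          14.6915
  2         7.50         7.1947        14.3893          43.1679
  3         3.75         3.5233        10.5700          42.2800
  4       503.75       463.5666     1,854.2662       9,271.3310
  Σ                    481.6303     1,886.5713       9,371.4704
P = 481.6303.
Convexity = Σ t(t+1)·PV / [P·(1+y)²] = 9,371.4704 / (481.6303 × 1.042441) = 18.66562.

18.67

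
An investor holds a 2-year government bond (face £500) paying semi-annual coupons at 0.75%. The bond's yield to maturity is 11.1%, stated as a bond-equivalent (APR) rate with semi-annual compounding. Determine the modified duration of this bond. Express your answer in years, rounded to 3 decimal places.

1.883 years

Periodic yield y = 0.0555. First find Macaulay duration:
  t   CF        PV=CF/(1+0.0555)^t    t·PV
  1        1.875         1.7764         1.7764
  2        1.875         1.6830         3.3660
  3        1.875         1.5945         4.7835
  4      501.875       404.3548     1,617.4192
  Σ                    409.4087     1,627.3452
P = 409.4087; Macaulay duration = 1,627.3452 / 409.4087 = 3.97487 half-year periods = 1.98743 years.
Modified duration = D_Mac / (1 + y) = 1.98743 / 1.0555 = 1.88293 years.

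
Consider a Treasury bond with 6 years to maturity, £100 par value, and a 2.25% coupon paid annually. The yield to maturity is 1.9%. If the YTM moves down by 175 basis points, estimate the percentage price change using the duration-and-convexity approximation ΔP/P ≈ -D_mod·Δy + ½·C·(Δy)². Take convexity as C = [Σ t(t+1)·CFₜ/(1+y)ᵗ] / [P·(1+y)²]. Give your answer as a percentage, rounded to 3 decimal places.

With y = 0.019:
  t   CF        PV=CF/(1+0.019)^t    t·PV        t(t+1)·PV
  1         2.25         2.2080         2.2080           4.4161
  2         2.25         2.1669         4.3338          13.0013
  3         2.25         2.1265         6.3794          25.5177
  4         2.25         2.0868         8.3473          41.7365
  5         2.25         2.0479        10.2396          61.4374
  6       102.25        91.3310       547.9860       3,835.9020
  Σ                    101.9671       579.4941       3,982.0109
P = 101.9671; D_Mac = 5.68315 yrs; D_mod = 5.57718 yrs; C = 37.60918.
Duration effect: -5.57718 × (-0.0175) = +0.097601
Convexity effect: 0.5 × 37.60918 × (-0.0175)² = +0.0057589
ΔP/P ≈ +0.097601 + 0.0057589 = +0.103360 = +10.3360%.

+10.336%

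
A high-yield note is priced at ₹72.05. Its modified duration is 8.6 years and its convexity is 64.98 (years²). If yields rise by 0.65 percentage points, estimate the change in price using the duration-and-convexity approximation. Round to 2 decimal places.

Duration effect: -D_mod·Δy = -8.6 × (+0.0065) = -0.055900
Convexity effect: ½·C·(Δy)² = 0.5 × 64.98 × (0.0065)² = +0.0013727025
ΔP/P ≈ -0.055900 + 0.0013727025 = -0.0545272975
ΔP ≈ 72.05 × (-0.0545272975) = -3.928691784875.

-₹3.93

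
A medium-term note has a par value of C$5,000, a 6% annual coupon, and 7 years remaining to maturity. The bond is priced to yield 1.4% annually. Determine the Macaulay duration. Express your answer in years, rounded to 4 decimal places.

Periodic yield y = 0.014. Discount each cash flow and weight by its year:
  t   CF        PV=CF/(1+0.014)^t    t·PV
  1       300.00       295.8580       295.8580
  2       300.00       291.7732       583.5463
  3       300.00       287.7447       863.2342
  4       300.00       283.7719     1,135.0877
  5       300.00       279.8540     1,399.2699
  6       300.00       275.9901     1,655.9407
  7     5,300.00     4,808.5062    33,659.5437
  Σ                  6,523.4982    39,592.4805
Price P = Σ PV = 6,523.4982.
Macaulay duration = Σ(t·PV) / P = 39,592.4805 / 6,523.4982 = 6.06921 years.

6.0692 years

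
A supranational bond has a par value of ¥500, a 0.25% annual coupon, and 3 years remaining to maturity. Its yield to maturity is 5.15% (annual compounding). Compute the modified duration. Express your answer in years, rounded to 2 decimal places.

Periodic yield y = 0.0515. First find Macaulay duration:
  t   CF        PV=CF/(1+0.0515)^t    t·PV
  1         1.25         1.1888         1.1888
  2         1.25         1.1306         2.2611
  3       501.25       431.1482     1,293.4445
  Σ                    433.4675     1,296.8944
P = 433.4675; Macaulay duration = 1,296.8944 / 433.4675 = 2.99191 years.
Modified duration = D_Mac / (1 + y) = 2.99191 / 1.0515 = 2.84537 years.

2.85 years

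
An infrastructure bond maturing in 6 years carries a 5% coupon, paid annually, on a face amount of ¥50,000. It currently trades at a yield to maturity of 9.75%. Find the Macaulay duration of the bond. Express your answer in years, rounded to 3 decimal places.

5.232 years

Periodic yield y = 0.0975. Discount each cash flow and weight by its year:
  t   CF        PV=CF/(1+0.0975)^t    t·PV
  1     2,500.00     2,277.9043     2,277.9043
  2     2,500.00     2,075.5393     4,151.0785
  3     2,500.00     1,891.1519     5,673.4558
  4     2,500.00     1,723.1453     6,892.5811
  5     2,500.00     1,570.0640     7,850.3202
  6    52,500.00    30,042.2275   180,253.3647
  Σ                 39,580.0323   207,098.7046
Price P = Σ PV = 39,580.0323.
Macaulay duration = Σ(t·PV) / P = 207,098.7046 / 39,580.0323 = 5.23240 years.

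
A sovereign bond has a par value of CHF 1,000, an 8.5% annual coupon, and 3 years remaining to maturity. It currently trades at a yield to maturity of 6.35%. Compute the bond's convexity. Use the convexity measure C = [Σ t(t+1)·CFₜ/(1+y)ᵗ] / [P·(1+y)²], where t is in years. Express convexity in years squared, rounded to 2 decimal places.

9.56

With y = 0.0635:
  t   CF        PV=CF/(1+0.0635)^t    t·PV        t(t+1)·PV
  1        85.00        79.9248        79.9248         159.8496
  2        85.00        75.1526       150.3052         450.9155
  3     1,085.00       902.0223     2,706.0668      10,824.2671
  Σ                  1,057.0996     2,936.2967      11,435.0322
P = 1,057.0996.
Convexity = Σ t(t+1)·PV / [P·(1+y)²] = 11,435.0322 / (1,057.0996 × 1.131032) = 9.56415.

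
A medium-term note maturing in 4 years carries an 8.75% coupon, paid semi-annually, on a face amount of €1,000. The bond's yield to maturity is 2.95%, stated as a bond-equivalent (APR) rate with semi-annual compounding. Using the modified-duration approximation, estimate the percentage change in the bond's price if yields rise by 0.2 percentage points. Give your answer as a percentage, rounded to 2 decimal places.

Periodic yield y = 0.01475. Modified duration first:
  t   CF        PV=CF/(1+0.01475)^t    t·PV
  1        43.75        43.1141        43.1141
  2        43.75        42.4874        84.9748
  3        43.75        41.8698       125.6094
  4        43.75        41.2612       165.0448
  5        43.75        40.6614       203.3072
  6        43.75        40.0704       240.4224
  7        43.75        39.4880       276.4157
  8     1,043.75       928.3762     7,427.0098
  Σ                  1,217.3285     8,565.8981
P = 1,217.3285; D_Mac = 7.03664 half-year periods = 3.51832 yrs; D_mod = 3.51832/(1+0.01475) = 3.46718 yrs.
ΔP/P ≈ -D_mod · Δy = -3.46718 × (+0.002) = -0.006934 = -0.6934%.

-0.69%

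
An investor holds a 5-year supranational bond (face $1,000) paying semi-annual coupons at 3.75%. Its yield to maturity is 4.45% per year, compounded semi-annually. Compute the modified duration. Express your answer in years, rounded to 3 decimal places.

Periodic yield y = 0.02225. First find Macaulay duration:
  t   CF        PV=CF/(1+0.02225)^t    t·PV
  1        18.75        18.3419        18.3419
  2        18.75        17.9427        35.8853
  3        18.75        17.5521        52.6564
  4        18.75        17.1701        68.6804
  5        18.75        16.7964        83.9819
  6        18.75        16.4308        98.5848
  7        18.75        16.0732       112.5122
  8        18.75        15.7233       125.7866
  9        18.75        15.3811       138.4298
  10    1,018.75       817.5163     8,175.1632
  Σ                    968.9279     8,910.0224
P = 968.9279; Macaulay duration = 8,910.0224 / 968.9279 = 9.19575 half-year periods = 4.59788 years.
Modified duration = D_Mac / (1 + y) = 4.59788 / 1.02225 = 4.49780 years.

4.498 years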